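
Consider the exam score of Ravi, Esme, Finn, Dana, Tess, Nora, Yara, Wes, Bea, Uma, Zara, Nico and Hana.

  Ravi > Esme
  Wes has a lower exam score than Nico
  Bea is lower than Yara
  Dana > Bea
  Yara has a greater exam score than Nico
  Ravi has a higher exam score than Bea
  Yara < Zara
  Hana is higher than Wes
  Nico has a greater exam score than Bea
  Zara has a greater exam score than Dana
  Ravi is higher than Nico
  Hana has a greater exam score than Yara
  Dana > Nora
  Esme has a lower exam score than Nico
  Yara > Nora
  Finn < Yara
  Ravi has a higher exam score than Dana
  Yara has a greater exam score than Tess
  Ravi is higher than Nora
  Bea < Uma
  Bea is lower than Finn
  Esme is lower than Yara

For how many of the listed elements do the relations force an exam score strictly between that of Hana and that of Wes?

2

Chaining upward from Wes reaches: Nico, Yara, Ravi, Zara.
Chaining downward from Hana reaches: Bea, Esme, Nico, Nora, Finn, Tess, Yara.
Strictly between Wes and Hana are those in both lists: Nico, Yara — 2 elements.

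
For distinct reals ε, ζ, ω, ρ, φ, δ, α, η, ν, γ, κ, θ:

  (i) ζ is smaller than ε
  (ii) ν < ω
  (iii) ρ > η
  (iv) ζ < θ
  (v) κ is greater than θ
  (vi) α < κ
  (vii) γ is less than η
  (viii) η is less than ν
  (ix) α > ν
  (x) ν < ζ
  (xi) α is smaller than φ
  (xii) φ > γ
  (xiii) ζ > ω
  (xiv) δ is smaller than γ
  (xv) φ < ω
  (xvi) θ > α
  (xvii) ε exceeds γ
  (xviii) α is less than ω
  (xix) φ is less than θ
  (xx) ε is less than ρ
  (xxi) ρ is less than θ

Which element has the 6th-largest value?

ω

Piecing the relations together gives one ordering: δ < γ < η < ν < α < φ < ω < ζ < ε < ρ < θ < κ.
The 6th largest is ω.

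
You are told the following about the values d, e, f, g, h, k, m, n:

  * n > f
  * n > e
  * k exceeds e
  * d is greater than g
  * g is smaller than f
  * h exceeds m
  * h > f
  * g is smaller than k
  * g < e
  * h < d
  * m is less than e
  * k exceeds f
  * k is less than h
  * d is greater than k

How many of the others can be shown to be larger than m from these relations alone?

5

Directly above m: e, h.
One step further: k, d, n (5 so far).
No other element is forced above m by the given relations, so the count is 5.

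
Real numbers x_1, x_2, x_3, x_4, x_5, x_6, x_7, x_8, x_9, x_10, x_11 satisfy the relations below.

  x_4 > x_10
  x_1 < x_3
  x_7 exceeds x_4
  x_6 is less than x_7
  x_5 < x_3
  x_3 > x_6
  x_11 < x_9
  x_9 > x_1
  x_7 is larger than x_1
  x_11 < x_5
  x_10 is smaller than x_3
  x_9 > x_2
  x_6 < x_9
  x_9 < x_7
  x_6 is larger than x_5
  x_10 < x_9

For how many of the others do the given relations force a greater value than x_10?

From x_10 the given relations immediately reach x_3, x_9, x_4.
From those, x_7 — 4 in total.
Nothing else is reachable above x_10; 4 in all.

4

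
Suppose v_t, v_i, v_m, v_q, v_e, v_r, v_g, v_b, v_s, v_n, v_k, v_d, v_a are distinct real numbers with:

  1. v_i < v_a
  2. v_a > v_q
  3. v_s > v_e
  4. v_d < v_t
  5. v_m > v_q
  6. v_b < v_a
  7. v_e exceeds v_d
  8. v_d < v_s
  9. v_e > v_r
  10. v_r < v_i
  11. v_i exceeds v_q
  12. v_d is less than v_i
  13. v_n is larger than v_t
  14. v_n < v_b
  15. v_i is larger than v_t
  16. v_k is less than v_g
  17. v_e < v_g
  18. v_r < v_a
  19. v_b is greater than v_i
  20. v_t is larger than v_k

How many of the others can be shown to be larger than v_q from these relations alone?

From v_q the given relations immediately reach v_i, v_a, v_m.
From those, v_b — 4 in total.
Nothing else is reachable above v_q; 4 in all.

4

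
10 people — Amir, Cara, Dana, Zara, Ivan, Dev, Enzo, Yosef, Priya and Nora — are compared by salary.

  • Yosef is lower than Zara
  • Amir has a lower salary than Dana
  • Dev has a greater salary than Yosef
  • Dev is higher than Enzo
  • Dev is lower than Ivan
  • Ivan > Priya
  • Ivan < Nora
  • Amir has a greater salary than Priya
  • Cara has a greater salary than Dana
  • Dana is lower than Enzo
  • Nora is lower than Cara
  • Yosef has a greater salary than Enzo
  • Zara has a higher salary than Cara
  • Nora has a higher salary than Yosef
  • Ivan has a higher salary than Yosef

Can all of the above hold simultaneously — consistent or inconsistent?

Every relation is compatible with Priya < Amir < Dana < Enzo < Yosef < Dev < Ivan < Nora < Cara < Zara; the set is consistent.

consistent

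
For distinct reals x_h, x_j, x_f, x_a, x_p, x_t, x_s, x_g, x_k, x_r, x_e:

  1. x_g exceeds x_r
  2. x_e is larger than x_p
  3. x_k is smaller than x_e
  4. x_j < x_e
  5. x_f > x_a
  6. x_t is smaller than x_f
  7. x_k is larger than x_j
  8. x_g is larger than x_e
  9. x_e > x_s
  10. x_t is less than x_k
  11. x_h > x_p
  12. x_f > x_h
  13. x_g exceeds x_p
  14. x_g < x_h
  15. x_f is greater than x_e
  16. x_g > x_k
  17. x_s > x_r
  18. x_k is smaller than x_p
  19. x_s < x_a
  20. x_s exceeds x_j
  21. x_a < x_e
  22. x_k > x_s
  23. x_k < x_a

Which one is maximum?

x_r is not greatest since x_r < x_g; x_j is not greatest since x_j < x_s; x_t is not greatest since x_t < x_k; x_s is not greatest since x_s < x_k; x_k is not greatest since x_k < x_a; x_p is not greatest since x_p < x_e; x_a is not greatest since x_a < x_e; x_e is not greatest since x_e < x_f; x_g is not greatest since x_g < x_h; x_h is not greatest since x_h < x_f.
Only x_f has nothing above it, so x_f is the maximum.

x_f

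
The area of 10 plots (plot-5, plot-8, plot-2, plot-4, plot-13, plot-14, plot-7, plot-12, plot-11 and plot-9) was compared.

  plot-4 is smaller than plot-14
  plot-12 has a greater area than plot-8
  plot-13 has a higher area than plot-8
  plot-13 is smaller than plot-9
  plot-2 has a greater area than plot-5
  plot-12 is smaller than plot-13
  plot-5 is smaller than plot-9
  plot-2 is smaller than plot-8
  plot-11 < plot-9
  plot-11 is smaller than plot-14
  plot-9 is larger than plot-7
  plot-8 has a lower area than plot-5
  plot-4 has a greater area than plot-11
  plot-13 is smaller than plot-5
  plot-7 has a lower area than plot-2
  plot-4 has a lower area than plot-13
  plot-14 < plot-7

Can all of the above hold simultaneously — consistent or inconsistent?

inconsistent

We have plot-5 < plot-2 stated directly, yet also plot-2 < plot-8 < plot-12 < plot-13 < plot-5 by chaining the others — so plot-2 < plot-5. Contradiction.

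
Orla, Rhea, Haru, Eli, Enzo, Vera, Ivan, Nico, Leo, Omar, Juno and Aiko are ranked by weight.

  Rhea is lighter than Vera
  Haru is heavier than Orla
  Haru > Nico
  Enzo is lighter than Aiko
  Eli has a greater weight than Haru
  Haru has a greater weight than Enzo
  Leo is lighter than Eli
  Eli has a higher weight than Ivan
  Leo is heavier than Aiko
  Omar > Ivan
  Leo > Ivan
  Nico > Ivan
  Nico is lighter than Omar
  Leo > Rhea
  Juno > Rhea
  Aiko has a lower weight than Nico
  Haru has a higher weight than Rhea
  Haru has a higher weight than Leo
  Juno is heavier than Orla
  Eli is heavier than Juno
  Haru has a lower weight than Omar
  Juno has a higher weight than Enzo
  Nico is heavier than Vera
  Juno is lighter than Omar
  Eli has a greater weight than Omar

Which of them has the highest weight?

Eli

Enzo is not greatest since Enzo < Aiko; Aiko is not greatest since Aiko < Leo; Orla is not greatest since Orla < Juno; Ivan is not greatest since Ivan < Omar; Rhea is not greatest since Rhea < Haru; Leo is not greatest since Leo < Haru; Vera is not greatest since Vera < Nico; Juno is not greatest since Juno < Omar; Nico is not greatest since Nico < Haru; Haru is not greatest since Haru < Eli; Omar is not greatest since Omar < Eli.
Only Eli has nothing above it, so Eli is the highest weight.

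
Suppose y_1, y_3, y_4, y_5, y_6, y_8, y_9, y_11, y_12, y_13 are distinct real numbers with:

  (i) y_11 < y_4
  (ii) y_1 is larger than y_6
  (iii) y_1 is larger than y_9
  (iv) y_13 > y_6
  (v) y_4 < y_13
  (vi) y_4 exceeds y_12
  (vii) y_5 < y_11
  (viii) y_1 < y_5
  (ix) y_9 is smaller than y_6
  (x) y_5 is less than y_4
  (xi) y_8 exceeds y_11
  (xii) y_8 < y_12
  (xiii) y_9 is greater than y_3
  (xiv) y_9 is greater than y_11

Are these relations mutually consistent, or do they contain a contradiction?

We have y_11 < y_9 stated directly, yet also y_9 < y_6 < y_1 < y_5 < y_11 by chaining the others — so y_9 < y_11. Contradiction.

inconsistent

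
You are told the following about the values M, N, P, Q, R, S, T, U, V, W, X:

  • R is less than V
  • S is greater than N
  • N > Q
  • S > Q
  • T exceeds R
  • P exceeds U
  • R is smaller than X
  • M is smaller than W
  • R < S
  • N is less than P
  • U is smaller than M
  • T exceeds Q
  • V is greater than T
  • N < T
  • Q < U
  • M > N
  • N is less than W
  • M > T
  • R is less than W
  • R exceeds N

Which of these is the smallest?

Q

U is not least since Q < U; N is not least since Q < N; R is not least since N < R; T is not least since R < T; X is not least since R < X; V is not least since T < V; P is not least since N < P; M is not least since N < M; W is not least since M < W; S is not least since R < S.
Only Q has nothing below it, so Q is the smallest.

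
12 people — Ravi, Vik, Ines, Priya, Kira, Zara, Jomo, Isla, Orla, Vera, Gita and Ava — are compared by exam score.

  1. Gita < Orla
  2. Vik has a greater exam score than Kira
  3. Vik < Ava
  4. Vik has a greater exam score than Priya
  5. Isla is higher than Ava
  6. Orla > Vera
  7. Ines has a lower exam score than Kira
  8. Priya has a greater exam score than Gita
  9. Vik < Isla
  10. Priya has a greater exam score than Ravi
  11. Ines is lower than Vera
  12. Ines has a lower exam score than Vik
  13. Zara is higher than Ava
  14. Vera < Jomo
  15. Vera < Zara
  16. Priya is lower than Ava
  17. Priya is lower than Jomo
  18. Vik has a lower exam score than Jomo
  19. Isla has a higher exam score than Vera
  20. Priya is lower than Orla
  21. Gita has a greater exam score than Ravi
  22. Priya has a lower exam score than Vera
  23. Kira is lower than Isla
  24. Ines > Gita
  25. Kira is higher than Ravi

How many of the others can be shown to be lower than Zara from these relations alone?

The elements the relations force below Zara are Ravi, Gita, Priya, Ines, Kira, Vera, Vik, Ava — no chain reaches any other.
That is 8.

8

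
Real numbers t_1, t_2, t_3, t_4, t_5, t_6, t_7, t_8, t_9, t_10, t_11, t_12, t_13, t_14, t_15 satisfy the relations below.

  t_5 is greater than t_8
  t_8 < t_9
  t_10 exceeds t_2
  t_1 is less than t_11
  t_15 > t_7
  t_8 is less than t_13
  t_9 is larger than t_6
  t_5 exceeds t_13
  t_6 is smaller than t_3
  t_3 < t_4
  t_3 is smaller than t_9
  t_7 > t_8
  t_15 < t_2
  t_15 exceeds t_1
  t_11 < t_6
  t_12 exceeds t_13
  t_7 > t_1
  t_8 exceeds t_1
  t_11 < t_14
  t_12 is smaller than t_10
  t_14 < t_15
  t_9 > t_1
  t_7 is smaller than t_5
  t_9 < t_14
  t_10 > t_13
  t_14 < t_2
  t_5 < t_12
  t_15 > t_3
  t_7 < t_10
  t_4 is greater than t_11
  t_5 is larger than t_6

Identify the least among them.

t_8 is not least since t_1 < t_8; t_11 is not least since t_1 < t_11; t_7 is not least since t_8 < t_7; t_6 is not least since t_11 < t_6; t_3 is not least since t_6 < t_3; t_9 is not least since t_6 < t_9; t_13 is not least since t_8 < t_13; t_5 is not least since t_6 < t_5; t_14 is not least since t_11 < t_14; t_15 is not least since t_7 < t_15; t_12 is not least since t_5 < t_12; t_2 is not least since t_15 < t_2; t_4 is not least since t_3 < t_4; t_10 is not least since t_12 < t_10.
Only t_1 has nothing below it, so t_1 is the least.

t_1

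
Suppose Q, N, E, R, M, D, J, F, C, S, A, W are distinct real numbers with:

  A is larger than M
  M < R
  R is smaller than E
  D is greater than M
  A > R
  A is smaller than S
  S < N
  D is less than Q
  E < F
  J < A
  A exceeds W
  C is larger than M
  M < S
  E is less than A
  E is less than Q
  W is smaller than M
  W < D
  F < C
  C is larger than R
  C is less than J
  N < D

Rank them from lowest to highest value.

W < M < R < E < F < C < J < A < S < N < D < Q

The consecutive links are each given: W < M; M < R; R < E; E < F; F < C; C < J; J < A; A < S; S < N; N < D; D < Q.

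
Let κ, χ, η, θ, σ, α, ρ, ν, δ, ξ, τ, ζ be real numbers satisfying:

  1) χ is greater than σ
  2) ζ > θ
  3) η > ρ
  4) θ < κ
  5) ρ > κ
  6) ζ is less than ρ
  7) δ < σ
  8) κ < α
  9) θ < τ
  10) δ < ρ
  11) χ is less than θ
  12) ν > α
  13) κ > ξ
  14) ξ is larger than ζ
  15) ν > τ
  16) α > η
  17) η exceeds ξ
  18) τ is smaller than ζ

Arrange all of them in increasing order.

δ < σ < χ < θ < τ < ζ < ξ < κ < ρ < η < α < ν

The consecutive links are each given: δ < σ; σ < χ; χ < θ; θ < τ; τ < ζ; ζ < ξ; ξ < κ; κ < ρ; ρ < η; η < α; α < ν.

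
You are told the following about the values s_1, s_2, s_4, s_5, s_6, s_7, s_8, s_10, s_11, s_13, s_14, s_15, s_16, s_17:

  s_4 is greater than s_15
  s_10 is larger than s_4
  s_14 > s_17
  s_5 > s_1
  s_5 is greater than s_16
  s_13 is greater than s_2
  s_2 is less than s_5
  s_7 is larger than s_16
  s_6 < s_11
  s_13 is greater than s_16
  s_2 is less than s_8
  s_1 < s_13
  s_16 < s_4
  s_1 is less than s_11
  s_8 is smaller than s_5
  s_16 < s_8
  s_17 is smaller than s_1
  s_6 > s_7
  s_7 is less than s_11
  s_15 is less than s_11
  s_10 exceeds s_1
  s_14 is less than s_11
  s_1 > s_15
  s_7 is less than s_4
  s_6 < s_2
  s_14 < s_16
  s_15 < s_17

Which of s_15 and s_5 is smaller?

s_15 < s_17 and s_17 < s_14 give s_15 < s_14.
With s_14 < s_16: s_15 < s_17 < s_14 < s_16.
With s_16 < s_7: s_15 < s_17 < s_14 < s_16 < s_7.
With s_7 < s_6: s_15 < s_17 < s_14 < s_16 < s_7 < s_6.
With s_6 < s_2: s_15 < s_17 < s_14 < s_16 < s_7 < s_6 < s_2.
With s_2 < s_8: s_15 < s_17 < s_14 < s_16 < s_7 < s_6 < s_2 < s_8.
Then s_8 < s_5 extends the chain to s_5.
So s_15 < s_5; s_15 is the smaller of the two.

s_15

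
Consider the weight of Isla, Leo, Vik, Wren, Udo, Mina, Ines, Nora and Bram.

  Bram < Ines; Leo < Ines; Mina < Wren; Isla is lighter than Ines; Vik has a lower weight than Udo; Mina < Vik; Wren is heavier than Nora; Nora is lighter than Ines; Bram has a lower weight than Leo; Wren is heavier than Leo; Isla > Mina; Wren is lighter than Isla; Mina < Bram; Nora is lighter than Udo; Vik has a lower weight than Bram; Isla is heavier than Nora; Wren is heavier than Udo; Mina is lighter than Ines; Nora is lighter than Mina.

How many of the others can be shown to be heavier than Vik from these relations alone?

6

From Vik the given relations immediately reach Udo, Bram.
From those, Leo, Wren, Ines — 5 in total.
From those, Isla — 6 in total.
Nothing else is reachable above Vik; 6 in all.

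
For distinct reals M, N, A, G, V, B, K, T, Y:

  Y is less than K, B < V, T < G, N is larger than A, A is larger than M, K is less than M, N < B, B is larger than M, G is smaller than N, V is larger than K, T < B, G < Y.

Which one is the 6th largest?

Chaining the given pairs: T < G < Y < K < M < A < N < B < V.
The 6th largest is K.

K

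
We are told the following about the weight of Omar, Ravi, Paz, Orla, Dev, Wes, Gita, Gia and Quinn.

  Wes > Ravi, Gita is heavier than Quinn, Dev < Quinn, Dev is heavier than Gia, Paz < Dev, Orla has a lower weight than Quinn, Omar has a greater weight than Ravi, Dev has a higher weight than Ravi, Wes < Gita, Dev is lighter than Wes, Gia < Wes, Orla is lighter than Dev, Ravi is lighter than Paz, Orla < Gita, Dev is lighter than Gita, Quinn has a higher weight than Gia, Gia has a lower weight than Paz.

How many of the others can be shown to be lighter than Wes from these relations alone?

The elements the relations force below Wes are Ravi, Orla, Gia, Paz, Dev — no chain reaches any other.
That is 5.

5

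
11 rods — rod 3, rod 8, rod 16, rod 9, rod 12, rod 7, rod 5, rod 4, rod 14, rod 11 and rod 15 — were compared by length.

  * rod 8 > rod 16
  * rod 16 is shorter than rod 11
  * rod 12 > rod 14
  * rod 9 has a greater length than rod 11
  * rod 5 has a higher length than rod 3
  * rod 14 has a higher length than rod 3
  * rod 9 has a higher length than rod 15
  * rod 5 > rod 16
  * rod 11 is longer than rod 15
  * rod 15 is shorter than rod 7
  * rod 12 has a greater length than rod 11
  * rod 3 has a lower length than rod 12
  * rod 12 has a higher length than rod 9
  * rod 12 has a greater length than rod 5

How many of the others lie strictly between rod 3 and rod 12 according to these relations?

2

Chaining upward from rod 3 reaches: rod 5, rod 14.
Chaining downward from rod 12 reaches: rod 15, rod 16, rod 11, rod 9, rod 5, rod 14.
Strictly between rod 3 and rod 12 are those in both lists: rod 5, rod 14 — 2 elements.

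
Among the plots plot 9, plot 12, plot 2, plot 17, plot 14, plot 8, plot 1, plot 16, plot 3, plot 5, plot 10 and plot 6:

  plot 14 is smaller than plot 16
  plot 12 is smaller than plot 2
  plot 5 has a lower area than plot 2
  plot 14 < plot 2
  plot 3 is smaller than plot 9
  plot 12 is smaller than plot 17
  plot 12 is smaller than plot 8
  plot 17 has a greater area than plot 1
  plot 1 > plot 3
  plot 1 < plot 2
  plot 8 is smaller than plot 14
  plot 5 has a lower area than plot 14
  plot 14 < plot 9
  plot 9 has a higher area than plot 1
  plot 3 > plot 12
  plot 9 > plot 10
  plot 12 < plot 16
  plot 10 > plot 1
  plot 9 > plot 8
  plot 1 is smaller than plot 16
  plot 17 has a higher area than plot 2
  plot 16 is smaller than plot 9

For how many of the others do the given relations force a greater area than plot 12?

9

From plot 12 the given relations immediately reach plot 8, plot 3, plot 16, plot 2, plot 17.
From those, plot 14, plot 1, plot 9 — 8 in total.
From those, plot 10 — 9 in total.
Nothing else is reachable above plot 12; 9 in all.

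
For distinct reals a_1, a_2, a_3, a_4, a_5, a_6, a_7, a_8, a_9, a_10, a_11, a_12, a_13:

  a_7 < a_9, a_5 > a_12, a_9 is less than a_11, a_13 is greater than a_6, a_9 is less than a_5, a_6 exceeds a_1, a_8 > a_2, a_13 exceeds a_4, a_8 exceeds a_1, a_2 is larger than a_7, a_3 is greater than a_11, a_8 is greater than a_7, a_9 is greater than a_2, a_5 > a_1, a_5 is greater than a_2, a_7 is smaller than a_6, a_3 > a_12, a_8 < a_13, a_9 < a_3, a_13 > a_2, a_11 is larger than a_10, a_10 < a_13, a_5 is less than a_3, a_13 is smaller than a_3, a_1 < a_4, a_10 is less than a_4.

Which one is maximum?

a_3

a_7 is not greatest since a_7 < a_2; a_1 is not greatest since a_1 < a_6; a_2 is not greatest since a_2 < a_5; a_9 is not greatest since a_9 < a_11; a_8 is not greatest since a_8 < a_13; a_10 is not greatest since a_10 < a_13; a_11 is not greatest since a_11 < a_3; a_12 is not greatest since a_12 < a_3; a_4 is not greatest since a_4 < a_13; a_6 is not greatest since a_6 < a_13; a_13 is not greatest since a_13 < a_3; a_5 is not greatest since a_5 < a_3.
Only a_3 has nothing above it, so a_3 is the maximum.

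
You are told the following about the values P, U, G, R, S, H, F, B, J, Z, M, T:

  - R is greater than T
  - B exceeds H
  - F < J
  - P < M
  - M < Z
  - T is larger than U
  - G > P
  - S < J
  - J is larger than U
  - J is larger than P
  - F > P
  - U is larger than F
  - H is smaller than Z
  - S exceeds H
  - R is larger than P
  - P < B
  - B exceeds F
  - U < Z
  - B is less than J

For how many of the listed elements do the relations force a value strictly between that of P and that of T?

Chaining upward from P reaches: F, U, B, M, Z, J, R, G.
Chaining downward from T reaches: F, U.
Strictly between P and T are those in both lists: F, U — 2 elements.

2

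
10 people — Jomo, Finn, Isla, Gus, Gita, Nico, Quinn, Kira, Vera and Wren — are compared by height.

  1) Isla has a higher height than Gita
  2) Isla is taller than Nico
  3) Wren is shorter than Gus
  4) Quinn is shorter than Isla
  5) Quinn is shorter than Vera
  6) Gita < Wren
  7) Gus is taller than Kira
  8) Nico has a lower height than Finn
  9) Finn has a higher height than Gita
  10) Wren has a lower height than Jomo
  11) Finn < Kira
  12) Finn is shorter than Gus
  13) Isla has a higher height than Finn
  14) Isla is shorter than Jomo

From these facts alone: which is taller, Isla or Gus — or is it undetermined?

undetermined

Following every chain through Isla: above Isla we get Jomo; below Isla we get Nico, Gita, Finn, Quinn.
Gus is not reached, and no chain runs the other way from Gus to Isla.
So the given relations leave the order of Isla and Gus undetermined.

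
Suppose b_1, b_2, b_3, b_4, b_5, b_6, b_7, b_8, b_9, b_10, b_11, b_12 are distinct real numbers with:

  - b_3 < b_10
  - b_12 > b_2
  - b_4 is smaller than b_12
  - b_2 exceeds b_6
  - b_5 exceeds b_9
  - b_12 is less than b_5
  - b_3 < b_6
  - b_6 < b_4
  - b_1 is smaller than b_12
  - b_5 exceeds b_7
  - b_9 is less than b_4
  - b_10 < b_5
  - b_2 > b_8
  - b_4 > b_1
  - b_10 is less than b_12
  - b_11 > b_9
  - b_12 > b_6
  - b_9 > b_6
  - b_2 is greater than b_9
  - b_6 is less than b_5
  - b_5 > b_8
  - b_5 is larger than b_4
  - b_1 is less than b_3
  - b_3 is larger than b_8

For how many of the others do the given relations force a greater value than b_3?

The elements the relations force above b_3 are b_10, b_6, b_9, b_4, b_2, b_12, b_11, b_5 — no chain reaches any other.
That is 8.

8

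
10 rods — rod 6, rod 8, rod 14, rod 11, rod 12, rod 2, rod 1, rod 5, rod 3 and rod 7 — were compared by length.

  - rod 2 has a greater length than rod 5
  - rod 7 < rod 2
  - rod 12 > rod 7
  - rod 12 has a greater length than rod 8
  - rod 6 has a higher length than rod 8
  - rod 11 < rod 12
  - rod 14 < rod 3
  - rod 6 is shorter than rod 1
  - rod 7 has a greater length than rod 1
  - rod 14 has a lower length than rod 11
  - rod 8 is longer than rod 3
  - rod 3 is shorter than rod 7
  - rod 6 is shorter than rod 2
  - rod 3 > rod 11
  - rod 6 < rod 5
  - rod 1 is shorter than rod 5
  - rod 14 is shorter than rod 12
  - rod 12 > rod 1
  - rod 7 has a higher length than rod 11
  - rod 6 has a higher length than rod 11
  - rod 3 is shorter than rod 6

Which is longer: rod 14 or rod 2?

rod 14 < rod 11 < rod 3 < rod 8 < rod 6 < rod 1 < rod 7 < rod 2, by transitivity through rod 11, rod 3, rod 8, rod 6, rod 1, rod 7.
So rod 14 < rod 2; rod 2 is the longer of the two.

rod 2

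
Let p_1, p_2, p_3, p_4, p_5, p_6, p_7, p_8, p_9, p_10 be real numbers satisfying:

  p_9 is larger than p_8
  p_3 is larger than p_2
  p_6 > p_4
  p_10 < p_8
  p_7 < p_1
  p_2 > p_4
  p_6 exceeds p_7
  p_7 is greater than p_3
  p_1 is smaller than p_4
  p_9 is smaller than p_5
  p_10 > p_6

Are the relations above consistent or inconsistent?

Chaining the given relations yields p_1 < p_4 < p_2 < p_3 < p_7, so p_1 < p_7. But one relation states p_7 < p_1. These cannot both hold.

inconsistent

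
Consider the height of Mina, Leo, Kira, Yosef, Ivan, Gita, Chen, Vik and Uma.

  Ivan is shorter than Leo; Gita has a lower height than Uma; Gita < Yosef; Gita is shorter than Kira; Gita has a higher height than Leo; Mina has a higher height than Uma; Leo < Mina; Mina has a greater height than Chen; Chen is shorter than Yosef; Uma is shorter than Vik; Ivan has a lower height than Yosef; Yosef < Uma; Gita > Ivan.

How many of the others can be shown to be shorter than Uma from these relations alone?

5

From Uma the given relations immediately reach Gita, Yosef.
From those, Ivan, Leo, Chen — 5 in total.
No other element is forced below Uma by the given relations, so the count is 5.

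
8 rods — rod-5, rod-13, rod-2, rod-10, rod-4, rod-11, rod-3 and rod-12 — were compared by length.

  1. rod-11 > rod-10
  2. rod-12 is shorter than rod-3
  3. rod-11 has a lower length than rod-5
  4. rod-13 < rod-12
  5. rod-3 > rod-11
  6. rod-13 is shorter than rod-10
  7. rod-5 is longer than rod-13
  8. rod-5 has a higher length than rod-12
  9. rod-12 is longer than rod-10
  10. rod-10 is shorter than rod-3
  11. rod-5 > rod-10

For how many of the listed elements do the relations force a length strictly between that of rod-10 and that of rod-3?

The relations place rod-10 below rod-3. An element lies strictly between them when it is forced above rod-10 and also forced below rod-3.
Above rod-10: {rod-11, rod-12, rod-5}. Below rod-3: {rod-13, rod-11, rod-12}.
Intersection: {rod-11, rod-12} — 2.

2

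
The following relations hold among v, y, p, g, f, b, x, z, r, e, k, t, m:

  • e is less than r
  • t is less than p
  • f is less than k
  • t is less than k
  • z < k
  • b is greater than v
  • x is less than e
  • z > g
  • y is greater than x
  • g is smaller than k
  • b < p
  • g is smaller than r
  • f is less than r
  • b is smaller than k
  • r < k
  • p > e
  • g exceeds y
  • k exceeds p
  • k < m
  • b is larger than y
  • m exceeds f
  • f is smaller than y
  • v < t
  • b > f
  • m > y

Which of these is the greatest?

m

f is not greatest since f < y; x is not greatest since x < e; y is not greatest since y < g; e is not greatest since e < p; v is not greatest since v < b; g is not greatest since g < r; r is not greatest since r < k; t is not greatest since t < p; b is not greatest since b < k; z is not greatest since z < k; p is not greatest since p < k; k is not greatest since k < m.
Only m has nothing above it, so m is the greatest.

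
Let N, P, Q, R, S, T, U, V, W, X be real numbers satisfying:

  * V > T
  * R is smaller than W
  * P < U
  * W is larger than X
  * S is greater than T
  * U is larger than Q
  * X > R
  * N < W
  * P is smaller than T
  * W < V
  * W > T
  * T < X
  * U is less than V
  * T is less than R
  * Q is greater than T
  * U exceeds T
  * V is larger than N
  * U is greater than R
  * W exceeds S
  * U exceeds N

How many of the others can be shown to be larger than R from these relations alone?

Directly above R: X, W, U.
One step further: V (4 so far).
No other element is forced above R by the given relations, so the count is 4.

4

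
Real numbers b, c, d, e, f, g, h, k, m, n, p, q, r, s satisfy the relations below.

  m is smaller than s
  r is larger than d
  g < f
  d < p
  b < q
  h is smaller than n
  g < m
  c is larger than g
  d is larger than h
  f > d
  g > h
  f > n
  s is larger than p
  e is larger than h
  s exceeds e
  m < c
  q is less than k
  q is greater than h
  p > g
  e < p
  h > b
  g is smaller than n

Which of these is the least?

h is not least since b < h; g is not least since h < g; n is not least since h < n; m is not least since g < m; d is not least since h < d; f is not least since d < f; e is not least since h < e; p is not least since g < p; c is not least since m < c; s is not least since e < s; q is not least since b < q; k is not least since q < k; r is not least since d < r.
Only b has nothing below it, so b is the least.

b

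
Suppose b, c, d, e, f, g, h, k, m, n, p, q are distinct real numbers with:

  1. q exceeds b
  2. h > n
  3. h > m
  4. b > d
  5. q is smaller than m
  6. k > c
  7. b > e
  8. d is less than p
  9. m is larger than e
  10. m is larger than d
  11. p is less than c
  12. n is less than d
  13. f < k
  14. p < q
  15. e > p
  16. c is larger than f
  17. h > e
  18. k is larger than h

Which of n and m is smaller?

n < d < p < e < b < q < m, by transitivity through d, p, e, b, q.
So n < m; n is the smaller of the two.

n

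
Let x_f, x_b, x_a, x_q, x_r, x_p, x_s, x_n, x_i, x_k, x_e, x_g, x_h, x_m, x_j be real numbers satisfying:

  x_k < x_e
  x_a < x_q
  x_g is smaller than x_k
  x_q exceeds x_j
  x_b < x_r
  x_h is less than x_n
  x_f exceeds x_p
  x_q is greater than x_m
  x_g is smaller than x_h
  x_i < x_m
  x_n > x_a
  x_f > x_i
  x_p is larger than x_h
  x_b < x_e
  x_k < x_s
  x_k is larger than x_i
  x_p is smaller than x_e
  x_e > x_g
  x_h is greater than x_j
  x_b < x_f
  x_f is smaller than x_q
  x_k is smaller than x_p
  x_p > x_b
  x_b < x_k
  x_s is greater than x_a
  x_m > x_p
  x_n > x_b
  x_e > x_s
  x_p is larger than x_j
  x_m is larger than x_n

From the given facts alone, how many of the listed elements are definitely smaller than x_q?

11

Directly below x_q: x_j, x_a, x_m, x_f.
One step further: x_b, x_i, x_n, x_p (8 so far).
One step further: x_k, x_h (10 so far).
One step further: x_g (11 so far).
Nothing else is reachable below x_q; 11 in all.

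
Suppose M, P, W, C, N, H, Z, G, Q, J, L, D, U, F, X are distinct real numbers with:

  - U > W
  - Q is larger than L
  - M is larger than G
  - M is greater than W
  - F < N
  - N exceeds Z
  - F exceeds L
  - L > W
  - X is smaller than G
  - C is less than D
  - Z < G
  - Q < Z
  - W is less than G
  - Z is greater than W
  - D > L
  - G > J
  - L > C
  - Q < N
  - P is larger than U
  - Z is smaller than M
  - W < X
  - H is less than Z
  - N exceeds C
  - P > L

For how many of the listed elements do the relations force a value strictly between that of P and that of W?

2

Chaining upward from W reaches: L, Q, F, Z, U, X, D, N, G, M.
Chaining downward from P reaches: C, L, U.
Strictly between W and P are those in both lists: L, U — 2 elements.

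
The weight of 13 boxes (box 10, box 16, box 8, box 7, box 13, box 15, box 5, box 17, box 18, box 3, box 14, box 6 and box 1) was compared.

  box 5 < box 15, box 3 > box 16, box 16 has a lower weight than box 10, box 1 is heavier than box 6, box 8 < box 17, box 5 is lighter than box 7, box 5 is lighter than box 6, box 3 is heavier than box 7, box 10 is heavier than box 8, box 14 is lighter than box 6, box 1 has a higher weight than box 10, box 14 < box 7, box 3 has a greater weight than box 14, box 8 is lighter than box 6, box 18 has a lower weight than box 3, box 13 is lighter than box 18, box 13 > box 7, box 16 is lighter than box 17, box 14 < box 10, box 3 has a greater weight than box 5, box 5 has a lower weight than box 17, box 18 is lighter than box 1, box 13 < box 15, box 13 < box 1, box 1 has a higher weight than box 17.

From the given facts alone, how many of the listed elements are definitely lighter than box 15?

The elements the relations force below box 15 are box 14, box 5, box 7, box 13 — no chain reaches any other.
That is 4.

4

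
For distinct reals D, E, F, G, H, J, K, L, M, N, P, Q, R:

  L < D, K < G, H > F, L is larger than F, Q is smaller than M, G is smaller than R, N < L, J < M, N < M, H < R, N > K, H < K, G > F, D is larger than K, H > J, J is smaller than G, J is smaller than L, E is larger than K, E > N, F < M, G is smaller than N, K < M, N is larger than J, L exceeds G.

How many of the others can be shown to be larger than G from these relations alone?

From G the given relations immediately reach N, R, L.
From those, E, D, M — 6 in total.
Nothing else is reachable above G; 6 in all.

6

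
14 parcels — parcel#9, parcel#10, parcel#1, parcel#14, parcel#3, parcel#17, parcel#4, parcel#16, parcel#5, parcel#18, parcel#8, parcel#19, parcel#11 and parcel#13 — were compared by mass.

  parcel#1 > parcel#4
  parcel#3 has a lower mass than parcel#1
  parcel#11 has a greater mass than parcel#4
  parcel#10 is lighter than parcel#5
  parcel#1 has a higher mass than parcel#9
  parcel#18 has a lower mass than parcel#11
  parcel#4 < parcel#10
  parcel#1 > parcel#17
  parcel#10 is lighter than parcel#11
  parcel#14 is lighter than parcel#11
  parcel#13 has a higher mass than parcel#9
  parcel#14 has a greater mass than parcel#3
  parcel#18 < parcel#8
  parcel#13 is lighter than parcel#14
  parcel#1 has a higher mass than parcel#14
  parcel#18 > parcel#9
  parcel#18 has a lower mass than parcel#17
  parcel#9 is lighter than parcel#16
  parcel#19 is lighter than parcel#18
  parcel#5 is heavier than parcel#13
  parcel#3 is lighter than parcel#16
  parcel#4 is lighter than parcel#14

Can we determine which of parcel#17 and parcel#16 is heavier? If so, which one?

undetermined

Following every chain through parcel#17: above parcel#17 we get parcel#1; below parcel#17 we get parcel#9, parcel#19, parcel#18.
parcel#16 is not reached, and no chain runs the other way from parcel#16 to parcel#17.
So the given relations leave the order of parcel#17 and parcel#16 undetermined.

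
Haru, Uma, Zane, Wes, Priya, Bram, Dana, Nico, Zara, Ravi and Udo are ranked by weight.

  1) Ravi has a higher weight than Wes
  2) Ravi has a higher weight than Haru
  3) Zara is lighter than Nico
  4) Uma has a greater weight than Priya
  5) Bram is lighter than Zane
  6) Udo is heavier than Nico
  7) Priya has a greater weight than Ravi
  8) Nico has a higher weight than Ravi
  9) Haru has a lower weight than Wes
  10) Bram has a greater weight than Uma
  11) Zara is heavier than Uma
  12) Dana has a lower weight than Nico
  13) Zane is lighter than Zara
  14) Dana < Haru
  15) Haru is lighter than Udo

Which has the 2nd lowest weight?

Chaining the given pairs: Dana < Haru < Wes < Ravi < Priya < Uma < Bram < Zane < Zara < Nico < Udo.
Counting 2 from the smallest end gives Haru.

Haru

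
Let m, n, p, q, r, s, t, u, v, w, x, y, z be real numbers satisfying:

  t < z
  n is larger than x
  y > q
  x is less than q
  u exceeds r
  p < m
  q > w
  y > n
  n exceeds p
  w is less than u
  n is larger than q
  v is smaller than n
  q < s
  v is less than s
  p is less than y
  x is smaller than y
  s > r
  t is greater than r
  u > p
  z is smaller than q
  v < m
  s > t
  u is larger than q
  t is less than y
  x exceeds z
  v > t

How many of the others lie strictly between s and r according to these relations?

The relations place r below s. An element lies strictly between them when it is forced above r and also forced below s.
Above r: {t, z, x, v, q, n, m, u, y}. Below s: {t, z, x, v, w, q}.
Intersection: {t, z, x, v, q} — 5.

5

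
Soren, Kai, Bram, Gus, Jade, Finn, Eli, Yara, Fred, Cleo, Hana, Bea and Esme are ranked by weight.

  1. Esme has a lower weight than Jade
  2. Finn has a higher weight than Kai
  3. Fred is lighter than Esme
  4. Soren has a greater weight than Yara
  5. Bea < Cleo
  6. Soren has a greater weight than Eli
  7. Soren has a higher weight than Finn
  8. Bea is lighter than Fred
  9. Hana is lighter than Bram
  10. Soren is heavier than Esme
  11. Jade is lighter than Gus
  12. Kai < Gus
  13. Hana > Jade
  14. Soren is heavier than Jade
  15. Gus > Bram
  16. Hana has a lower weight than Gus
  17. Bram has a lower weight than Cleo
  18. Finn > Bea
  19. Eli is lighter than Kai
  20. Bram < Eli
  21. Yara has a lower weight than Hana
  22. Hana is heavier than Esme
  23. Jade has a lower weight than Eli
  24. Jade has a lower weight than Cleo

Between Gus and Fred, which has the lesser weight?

Fred

The relevant relations are Fred < Esme; Esme < Jade; Jade < Hana; Hana < Bram; Bram < Eli; Eli < Kai; Kai < Gus.
Together: Fred < Esme < Jade < Hana < Bram < Eli < Kai < Gus.
So Fred < Gus; Fred is the lighter of the two.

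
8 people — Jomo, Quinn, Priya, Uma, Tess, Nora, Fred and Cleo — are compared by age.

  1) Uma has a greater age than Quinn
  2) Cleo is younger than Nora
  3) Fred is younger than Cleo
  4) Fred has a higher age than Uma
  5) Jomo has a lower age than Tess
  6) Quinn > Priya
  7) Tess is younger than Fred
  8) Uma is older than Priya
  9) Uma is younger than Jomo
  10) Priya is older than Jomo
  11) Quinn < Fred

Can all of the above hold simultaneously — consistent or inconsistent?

inconsistent

We have Jomo < Priya stated directly, yet also Priya < Quinn < Uma < Jomo by chaining the others — so Priya < Jomo. Contradiction.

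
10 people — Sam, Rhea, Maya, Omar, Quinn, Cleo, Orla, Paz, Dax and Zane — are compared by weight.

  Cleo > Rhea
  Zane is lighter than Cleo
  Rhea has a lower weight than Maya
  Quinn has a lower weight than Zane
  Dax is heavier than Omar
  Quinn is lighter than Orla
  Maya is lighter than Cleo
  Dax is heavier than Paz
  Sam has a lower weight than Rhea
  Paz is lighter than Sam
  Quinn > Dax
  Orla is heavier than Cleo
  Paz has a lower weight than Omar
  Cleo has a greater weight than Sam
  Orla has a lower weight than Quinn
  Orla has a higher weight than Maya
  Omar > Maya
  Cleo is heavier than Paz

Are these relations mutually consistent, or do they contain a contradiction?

inconsistent

Chaining the given relations yields Quinn < Zane < Cleo < Orla, so Quinn < Orla. But one relation states Orla < Quinn. These cannot both hold.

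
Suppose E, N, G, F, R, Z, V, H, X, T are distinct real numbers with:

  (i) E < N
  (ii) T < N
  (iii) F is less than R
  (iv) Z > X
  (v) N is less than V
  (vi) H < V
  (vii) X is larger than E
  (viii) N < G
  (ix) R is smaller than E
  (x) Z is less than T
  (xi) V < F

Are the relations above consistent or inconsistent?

Chaining the given relations yields V < F < R < E < X < Z < T < N, so V < N. But one relation states N < V. These cannot both hold.

inconsistent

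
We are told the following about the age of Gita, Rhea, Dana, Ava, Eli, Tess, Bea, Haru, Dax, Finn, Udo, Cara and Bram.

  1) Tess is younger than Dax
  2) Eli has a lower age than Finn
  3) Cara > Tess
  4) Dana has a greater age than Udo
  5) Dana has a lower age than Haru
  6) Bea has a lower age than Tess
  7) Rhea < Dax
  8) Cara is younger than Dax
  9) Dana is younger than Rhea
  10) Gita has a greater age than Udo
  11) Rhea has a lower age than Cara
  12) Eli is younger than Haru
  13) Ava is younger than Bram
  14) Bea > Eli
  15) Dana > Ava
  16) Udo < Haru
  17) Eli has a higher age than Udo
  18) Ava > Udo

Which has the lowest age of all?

Chaining upward from Udo: directly above it, Eli, Ava, Gita, Dana, Haru; then Bram, Bea, Finn, Rhea; then Tess, Cara, Dax.
That covers every other element, and nothing is given below Udo, so Udo is the lowest age.

Udo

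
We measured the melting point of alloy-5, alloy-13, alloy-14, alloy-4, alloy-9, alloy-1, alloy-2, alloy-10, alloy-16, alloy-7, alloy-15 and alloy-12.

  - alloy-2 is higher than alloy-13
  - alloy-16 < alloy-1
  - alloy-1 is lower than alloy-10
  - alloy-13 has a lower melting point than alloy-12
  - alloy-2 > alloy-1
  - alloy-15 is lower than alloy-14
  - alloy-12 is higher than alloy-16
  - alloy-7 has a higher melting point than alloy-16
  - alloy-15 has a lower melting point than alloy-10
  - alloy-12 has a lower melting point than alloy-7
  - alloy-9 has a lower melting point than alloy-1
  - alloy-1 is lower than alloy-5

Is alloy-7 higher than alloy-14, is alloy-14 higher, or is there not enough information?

Following every chain through alloy-14: below alloy-14 we get alloy-15.
alloy-7 is not reached, and no chain runs the other way from alloy-7 to alloy-14.
So the given relations leave the order of alloy-14 and alloy-7 undetermined.

undetermined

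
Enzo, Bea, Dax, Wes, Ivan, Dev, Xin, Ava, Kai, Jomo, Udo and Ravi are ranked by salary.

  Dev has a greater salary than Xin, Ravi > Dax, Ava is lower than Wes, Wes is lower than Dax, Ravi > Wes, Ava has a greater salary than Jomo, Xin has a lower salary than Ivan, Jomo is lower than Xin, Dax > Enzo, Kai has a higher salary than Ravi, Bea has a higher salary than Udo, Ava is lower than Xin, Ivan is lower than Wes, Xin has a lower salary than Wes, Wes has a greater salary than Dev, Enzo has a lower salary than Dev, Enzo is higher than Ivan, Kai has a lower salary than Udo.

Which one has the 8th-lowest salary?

Chaining the given pairs: Jomo < Ava < Xin < Ivan < Enzo < Dev < Wes < Dax < Ravi < Kai < Udo < Bea.
The 8th smallest is Dax.

Dax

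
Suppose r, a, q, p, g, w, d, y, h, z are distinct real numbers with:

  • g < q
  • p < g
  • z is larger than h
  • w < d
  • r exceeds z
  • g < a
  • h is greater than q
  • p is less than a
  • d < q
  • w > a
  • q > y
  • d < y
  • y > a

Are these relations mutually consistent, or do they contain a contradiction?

Every relation is compatible with p < g < a < w < d < y < q < h < z < r; the set is consistent.

consistent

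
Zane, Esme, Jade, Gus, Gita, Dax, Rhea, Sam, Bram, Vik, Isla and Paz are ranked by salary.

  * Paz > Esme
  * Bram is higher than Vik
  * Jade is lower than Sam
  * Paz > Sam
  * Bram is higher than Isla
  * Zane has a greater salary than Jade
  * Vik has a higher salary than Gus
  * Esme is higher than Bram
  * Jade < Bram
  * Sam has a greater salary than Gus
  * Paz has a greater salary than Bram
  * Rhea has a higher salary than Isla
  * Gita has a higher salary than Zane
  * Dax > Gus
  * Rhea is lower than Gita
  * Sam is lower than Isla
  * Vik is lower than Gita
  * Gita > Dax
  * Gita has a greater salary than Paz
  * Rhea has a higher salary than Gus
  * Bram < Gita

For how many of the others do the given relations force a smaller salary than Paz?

7

From Paz the given relations immediately reach Sam, Bram, Esme.
From those, Gus, Jade, Isla, Vik — 7 in total.
No other element is forced below Paz by the given relations, so the count is 7.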